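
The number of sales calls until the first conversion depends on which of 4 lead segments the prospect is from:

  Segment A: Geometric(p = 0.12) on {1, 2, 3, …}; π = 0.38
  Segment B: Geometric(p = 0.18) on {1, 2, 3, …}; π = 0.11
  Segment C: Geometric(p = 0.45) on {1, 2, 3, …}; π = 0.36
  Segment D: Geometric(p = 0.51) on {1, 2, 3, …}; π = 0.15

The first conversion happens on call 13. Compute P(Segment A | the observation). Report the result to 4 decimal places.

0.8332

P(component k | x) = π_k·f_k(x) / marginal(x), where marginal(x) = Σ_j π_j·f_j(x).
Component likelihoods at x = 13:
  L_A = 0.0258805
  L_B = 0.0166356
  L_C = 0.000344798
  L_D = 9.77064e-05
Prior × likelihood for each component:
  π_A·L_A = 0.38 × 0.0258805 = 0.0098346
  π_B·L_B = 0.11 × 0.0166356 = 0.00182992
  π_C·L_C = 0.36 × 0.000344798 = 0.000124127
  π_D·L_D = 0.15 × 9.77064e-05 = 1.4656e-05
Normaliser: 0.0098346 + 0.00182992 + 0.000124127 + 1.4656e-05 = 0.0118033
Responsibility of Segment A: 0.0098346 / 0.0118033 ≈ 0.8332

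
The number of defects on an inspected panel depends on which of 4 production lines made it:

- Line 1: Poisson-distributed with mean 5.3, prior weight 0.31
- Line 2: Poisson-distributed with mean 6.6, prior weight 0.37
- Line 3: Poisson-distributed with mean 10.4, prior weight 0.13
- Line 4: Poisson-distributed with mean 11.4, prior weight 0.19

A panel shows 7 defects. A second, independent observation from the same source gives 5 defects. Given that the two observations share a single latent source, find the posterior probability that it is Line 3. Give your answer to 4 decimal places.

Posterior ∝ prior × likelihood, so P(k | x) ∝ P(Z=k) f_k(x); normalise over all components.
Since both observations come from the same component, the likelihood for component k is f_k(x₁)·f_k(x₂).
  f_1 = [0.116343] × [0.173955] = 0.0202384
  f_2 = [0.147243] × [0.141969] = 0.0209039
  f_3 = [0.0794585] × [0.0308548] = 0.00245168
  f_4 = [0.0555836] × [0.0179633] = 0.000998464
Multiply by the mixture weights:
  P(Z=1)·f_1 = 0.31 × 0.0202384 = 0.00627392
  P(Z=2)·f_2 = 0.37 × 0.0209039 = 0.00773446
  P(Z=3)·f_3 = 0.13 × 0.00245168 = 0.000318718
  P(Z=4)·f_4 = 0.19 × 0.000998464 = 0.000189708
Denominator: 0.00627392 + 0.00773446 + 0.000318718 + 0.000189708 = 0.0145168
P(Line 3 | x₁,x₂) ≈ 0.0220

0.0220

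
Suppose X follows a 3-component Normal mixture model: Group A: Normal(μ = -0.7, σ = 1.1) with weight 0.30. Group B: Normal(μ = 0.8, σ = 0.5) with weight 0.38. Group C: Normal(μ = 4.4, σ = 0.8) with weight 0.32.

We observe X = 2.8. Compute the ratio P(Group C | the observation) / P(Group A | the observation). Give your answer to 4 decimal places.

31.3425

Posterior odds = (π_i f_i(x)) / (π_j f_j(x)); the normalising sum cancels.
Evaluate each component's likelihood at the observed value:
  p_A = 0.00229681
  p_B = 0.00026766
  p_C = 0.0674887
Posterior odds = (π_C·p_C) / (π_A·p_A) = (0.32·0.0674887) / (0.30·0.00229681) = 0.0215964 / 0.000689044 ≈ 31.3425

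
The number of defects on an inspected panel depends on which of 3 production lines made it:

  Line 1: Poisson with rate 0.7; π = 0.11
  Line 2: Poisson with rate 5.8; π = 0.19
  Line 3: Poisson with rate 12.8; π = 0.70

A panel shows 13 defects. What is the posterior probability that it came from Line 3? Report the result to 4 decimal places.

0.9900

By Bayes' theorem, P(k | x) = π_k f_k(x) / Σ_j π_j f_j(x).
Component likelihoods at x = 13 defects:
  L_1 = e^(−0.7)·0.7^13/13! = 7.72659e-13
  L_2 = e^(−5.8)·5.8^13/13! = 0.00408673
  L_3 = e^(−12.8)·12.8^13/13! = 0.109769
Unnormalised posteriors:
  π_1·L_1 = 0.11 × 7.72659e-13 = 8.49925e-14
  π_2·L_2 = 0.19 × 0.00408673 = 0.000776478
  π_3·L_3 = 0.70 × 0.109769 = 0.0768383
Denominator: 8.49925e-14 + 0.000776478 + 0.0768383 = 0.0776148
So the posterior for Line 3 is 0.0768383 / 0.0776148 ≈ 0.9900.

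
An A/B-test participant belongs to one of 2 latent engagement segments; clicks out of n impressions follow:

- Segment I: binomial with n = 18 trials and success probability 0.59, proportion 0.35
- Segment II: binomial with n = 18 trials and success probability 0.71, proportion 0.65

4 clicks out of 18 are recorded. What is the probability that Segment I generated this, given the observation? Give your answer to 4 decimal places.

0.9704

P(component k | x) = w_k·f_k(x) / marginal(x), where marginal(x) = Σ_j w_j·f_j(x).
Component likelihoods at x = 4 clicks out of 18:
  f_I = C(18,4)·0.59^4·0.41^14 = 3060·0.121174·3.79292e-06 = 0.00140638
  f_II = C(18,4)·0.71^4·0.29^14 = 3060·0.254117·2.97558e-08 = 2.31381e-05
Weight by the priors:
  w_I·f_I = 0.35 × 0.00140638 = 0.000492234
  w_II·f_II = 0.65 × 2.31381e-05 = 1.50397e-05
Denominator: 0.000492234 + 1.50397e-05 = 0.000507274
Responsibility of Segment I: 0.000492234 / 0.000507274 ≈ 0.9704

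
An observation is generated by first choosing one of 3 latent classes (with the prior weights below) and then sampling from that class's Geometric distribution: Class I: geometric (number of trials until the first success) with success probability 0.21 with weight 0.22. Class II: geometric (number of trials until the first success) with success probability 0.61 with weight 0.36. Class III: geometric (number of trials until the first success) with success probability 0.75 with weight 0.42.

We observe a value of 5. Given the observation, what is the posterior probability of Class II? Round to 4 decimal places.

P(component k | x) = P(Z=k)·f_k(x) / marginal(x), where marginal(x) = Σ_j P(Z=j)·f_j(x).
Component likelihoods at x = 5:
  f_I = 0.21·(1−0.21)^4 = 0.21·0.389501 = 0.0817952
  f_II = 0.61·(1−0.61)^4 = 0.61·0.0231344 = 0.014112
  f_III = 0.75·(1−0.75)^4 = 0.75·0.00390625 = 0.00292969
Weight by the priors:
  P(Z=I)·f_I = 0.22 × 0.0817952 = 0.0179949
  P(Z=II)·f_II = 0.36 × 0.014112 = 0.00508032
  P(Z=III)·f_III = 0.42 × 0.00292969 = 0.00123047
Marginal: 0.0179949 + 0.00508032 + 0.00123047 = 0.0243057
So the posterior for Class II is 0.00508032 / 0.0243057 ≈ 0.2090.

0.2090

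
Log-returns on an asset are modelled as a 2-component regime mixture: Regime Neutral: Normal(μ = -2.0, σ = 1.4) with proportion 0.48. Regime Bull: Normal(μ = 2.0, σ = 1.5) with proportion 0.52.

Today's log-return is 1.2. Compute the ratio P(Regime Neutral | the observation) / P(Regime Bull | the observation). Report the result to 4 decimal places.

0.0837

The posterior odds equal the prior odds times the likelihood ratio: (π_i/π_j)·(f_i(x)/f_j(x)).
Evaluate each component's likelihood at the observed value:
  p_Neutral = (1/(1.4·√(2π)))·exp(−(1.2−-2.0)²/(2·1.4²)) = 0.284959·exp(-2.61224) = 0.0209073
  p_Bull = (1/(1.5·√(2π)))·exp(−(1.2−2.0)²/(2·1.5²)) = 0.265962·exp(-0.14222) = 0.230703
0.0100355 / 0.119965 ≈ 0.0837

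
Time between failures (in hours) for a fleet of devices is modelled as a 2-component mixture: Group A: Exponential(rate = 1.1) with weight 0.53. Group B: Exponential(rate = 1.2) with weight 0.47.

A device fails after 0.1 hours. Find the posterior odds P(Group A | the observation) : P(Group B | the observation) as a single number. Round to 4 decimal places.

Since P(k|x) ∝ P(Z=k) f_k(x), the posterior odds are P(Z=i) f_i(x) / (P(Z=j) f_j(x)).
Evaluate each component's likelihood at the observed value:
  L_A = 1.1·e^(−1.1·0.1) = 1.1·e^(−0.1100) = 0.985418
  L_B = 1.2·e^(−1.2·0.1) = 1.2·e^(−0.1200) = 1.0643
Posterior odds = (P(Z=A)·L_A) / (P(Z=B)·L_B) = (0.53·0.985418) / (0.47·1.0643) = 0.522271 / 0.500223 ≈ 1.0441

1.0441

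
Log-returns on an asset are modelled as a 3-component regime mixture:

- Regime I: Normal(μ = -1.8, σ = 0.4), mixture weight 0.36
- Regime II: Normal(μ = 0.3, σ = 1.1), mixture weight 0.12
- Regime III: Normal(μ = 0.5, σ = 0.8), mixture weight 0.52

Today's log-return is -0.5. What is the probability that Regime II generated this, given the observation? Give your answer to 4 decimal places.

0.2170

P(component k | x) = w_k·f_k(x) / marginal(x), where marginal(x) = Σ_j w_j·f_j(x).
Component likelihoods at x = -0.5:
  p_I = (1/(0.4·√(2π)))·exp(−(-0.5−-1.8)²/(2·0.4²)) = 0.997356·exp(-5.28125) = 0.00507262
  p_II = (1/(1.1·√(2π)))·exp(−(-0.5−0.3)²/(2·1.1²)) = 0.362675·exp(-0.26446) = 0.278396
  p_III = (1/(0.8·√(2π)))·exp(−(-0.5−0.5)²/(2·0.8²)) = 0.498678·exp(-0.78125) = 0.228311
Multiply by the mixture weights:
  w_I·p_I = 0.36 × 0.00507262 = 0.00182614
  w_II·p_II = 0.12 × 0.278396 = 0.0334075
  w_III·p_III = 0.52 × 0.228311 = 0.118722
Marginal: 0.00182614 + 0.0334075 + 0.118722 = 0.153956
Responsibility of Regime II: 0.0334075 / 0.153956 ≈ 0.2170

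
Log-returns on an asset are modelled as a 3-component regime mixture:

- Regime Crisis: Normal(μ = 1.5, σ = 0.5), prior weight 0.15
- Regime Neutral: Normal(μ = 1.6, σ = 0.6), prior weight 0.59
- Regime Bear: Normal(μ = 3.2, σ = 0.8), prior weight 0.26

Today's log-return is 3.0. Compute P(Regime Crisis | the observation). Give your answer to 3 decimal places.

0.009

By Bayes' theorem, P(k | x) = π_k f_k(x) / Σ_j π_j f_j(x).
Evaluate each component's likelihood at the observed value:
  p_Crisis = 0.0088637
  p_Neutral = 0.0437031
  p_Bear = 0.483335
Multiply by the mixture weights:
  π_Crisis·p_Crisis = 0.15 × 0.0088637 = 0.00132955
  π_Neutral·p_Neutral = 0.59 × 0.0437031 = 0.0257849
  π_Bear·p_Bear = 0.26 × 0.483335 = 0.125667
Sum: 0.00132955 + 0.0257849 + 0.125667 = 0.152782
P(Regime Crisis | 3.0) = 0.00132955 / 0.152782 ≈ 0.009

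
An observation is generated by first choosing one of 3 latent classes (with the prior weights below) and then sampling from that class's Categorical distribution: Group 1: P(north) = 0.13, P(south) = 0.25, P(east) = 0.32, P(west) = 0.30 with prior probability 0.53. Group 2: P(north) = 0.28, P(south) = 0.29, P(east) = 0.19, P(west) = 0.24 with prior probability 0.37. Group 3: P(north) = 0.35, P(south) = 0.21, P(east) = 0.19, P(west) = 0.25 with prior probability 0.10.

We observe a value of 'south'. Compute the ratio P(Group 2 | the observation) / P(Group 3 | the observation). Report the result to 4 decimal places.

The posterior odds equal the prior odds times the likelihood ratio: (w_i/w_j)·(f_i(x)/f_j(x)).
Categorical probabilities:
  f_1 = P(south | comp) = 0.25
  f_2 = P(south | comp) = 0.29
  f_3 = P(south | comp) = 0.21
Posterior odds = (w_2·f_2) / (w_3·f_3) = (0.37·0.29) / (0.10·0.21) = 0.1073 / 0.021 ≈ 5.1095

5.1095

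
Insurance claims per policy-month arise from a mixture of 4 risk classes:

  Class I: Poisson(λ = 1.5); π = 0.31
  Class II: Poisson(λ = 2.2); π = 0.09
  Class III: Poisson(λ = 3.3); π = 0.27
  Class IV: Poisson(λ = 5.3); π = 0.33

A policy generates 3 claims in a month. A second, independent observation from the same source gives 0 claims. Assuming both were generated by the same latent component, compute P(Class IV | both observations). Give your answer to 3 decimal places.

P(component k | x) = π_k·f_k(x) / marginal(x), where marginal(x) = Σ_j π_j·f_j(x).
Since both observations come from the same component, the likelihood for component k is f_k(x₁)·f_k(x₂).
  f_I = [e^(−1.5)·1.5^3/3! = 0.125511] × [0.22313] = 0.0280052
  f_II = [e^(−2.2)·2.2^3/3! = 0.196639] × [0.110803] = 0.0217882
  f_III = [e^(−3.3)·3.3^3/3! = 0.220912] × [0.0368832] = 0.00814792
  f_IV = [e^(−5.3)·5.3^3/3! = 0.123856] × [0.00499159] = 0.000618237
Unnormalised posteriors:
  π_I·f_I = 0.31 × 0.0280052 = 0.00868162
  π_II·f_II = 0.09 × 0.0217882 = 0.00196094
  π_III·f_III = 0.27 × 0.00814792 = 0.00219994
  π_IV·f_IV = 0.33 × 0.000618237 = 0.000204018
Normaliser: 0.00868162 + 0.00196094 + 0.00219994 + 0.000204018 = 0.0130465
P(Class IV | x) = 0.000204018 / 0.0130465 ≈ 0.016

0.016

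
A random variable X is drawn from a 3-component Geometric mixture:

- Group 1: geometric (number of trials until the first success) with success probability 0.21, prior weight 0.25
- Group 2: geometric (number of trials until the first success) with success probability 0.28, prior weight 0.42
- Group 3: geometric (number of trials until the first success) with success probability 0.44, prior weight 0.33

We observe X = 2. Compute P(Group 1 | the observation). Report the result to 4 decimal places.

Apply Bayes' rule: the posterior for each component is proportional to its prior times its likelihood at x.
Component likelihoods at x = 2:
  L_1 = 0.21·(1−0.21)^1 = 0.21·0.79 = 0.1659
  L_2 = 0.28·(1−0.28)^1 = 0.28·0.72 = 0.2016
  L_3 = 0.44·(1−0.44)^1 = 0.44·0.56 = 0.2464
Multiply by the mixture weights:
  π_1·L_1 = 0.25 × 0.1659 = 0.041475
  π_2·L_2 = 0.42 × 0.2016 = 0.084672
  π_3·L_3 = 0.33 × 0.2464 = 0.081312
Evidence: 0.041475 + 0.084672 + 0.081312 = 0.207459
Responsibility of Group 1: 0.041475 / 0.207459 ≈ 0.1999

0.1999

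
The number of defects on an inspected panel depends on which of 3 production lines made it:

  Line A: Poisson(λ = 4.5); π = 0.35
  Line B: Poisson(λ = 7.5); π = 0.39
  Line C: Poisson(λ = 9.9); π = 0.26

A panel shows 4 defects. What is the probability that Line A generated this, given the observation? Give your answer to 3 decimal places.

0.664

By Bayes' theorem, P(k | x) = π_k f_k(x) / Σ_j π_j f_j(x).
Component likelihoods at x = 4 defects:
  f_A = e^(−4.5)·4.5^4/4! = 0.189808
  f_B = e^(−7.5)·7.5^4/4! = 0.0729164
  f_C = e^(−9.9)·9.9^4/4! = 0.0200823
Unnormalised posteriors:
  π_A·f_A = 0.35 × 0.189808 = 0.0664327
  π_B·f_B = 0.39 × 0.0729164 = 0.0284374
  π_C·f_C = 0.26 × 0.0200823 = 0.00522141
Sum: 0.0664327 + 0.0284374 + 0.00522141 = 0.100091
So the posterior for Line A is 0.0664327 / 0.100091 ≈ 0.664.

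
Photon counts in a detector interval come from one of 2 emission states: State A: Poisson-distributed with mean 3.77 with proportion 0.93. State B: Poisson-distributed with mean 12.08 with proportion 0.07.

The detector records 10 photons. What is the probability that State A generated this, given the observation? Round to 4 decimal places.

P(component k | x) = P(Z=k)·f_k(x) / marginal(x), where marginal(x) = Σ_j P(Z=j)·f_j(x).
Poisson probabilities:
  f_A = e^(−3.77)·3.77^10/10! = 0.00368434
  f_B = e^(−12.08)·12.08^10/10! = 0.103426
Multiply by the mixture weights:
  P(Z=A)·f_A = 0.93 × 0.00368434 = 0.00342644
  P(Z=B)·f_B = 0.07 × 0.103426 = 0.00723981
Marginal: 0.00342644 + 0.00723981 = 0.0106662
So the posterior for State A is 0.00342644 / 0.0106662 ≈ 0.3212.

0.3212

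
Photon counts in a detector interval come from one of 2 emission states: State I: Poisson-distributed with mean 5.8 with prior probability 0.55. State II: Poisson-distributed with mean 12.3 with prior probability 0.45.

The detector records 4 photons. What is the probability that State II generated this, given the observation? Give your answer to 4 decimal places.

By Bayes' theorem, P(k | x) = w_k f_k(x) / Σ_j w_j f_j(x).
Poisson probabilities:
  p_I = e^(−5.8)·5.8^4/4! = 0.142755
  p_II = e^(−12.3)·12.3^4/4! = 0.00434097
Unnormalised posteriors:
  w_I·p_I = 0.55 × 0.142755 = 0.0785155
  w_II·p_II = 0.45 × 0.00434097 = 0.00195344
Evidence: 0.0785155 + 0.00195344 = 0.0804689
So the posterior for State II is 0.00195344 / 0.0804689 ≈ 0.0243.

0.0243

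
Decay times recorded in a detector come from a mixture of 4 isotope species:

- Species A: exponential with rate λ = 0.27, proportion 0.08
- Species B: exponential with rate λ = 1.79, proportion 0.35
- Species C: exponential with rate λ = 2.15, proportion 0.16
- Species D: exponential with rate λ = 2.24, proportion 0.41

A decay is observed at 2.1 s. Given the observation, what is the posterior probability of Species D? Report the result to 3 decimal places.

Posterior ∝ prior × likelihood, so P(k | x) ∝ P(Z=k) f_k(x); normalise over all components.
Component likelihoods at x = 2.1 s:
  p_A = 0.27·e^(−0.27·2.1) = 0.27·e^(−0.5670) = 0.153151
  p_B = 1.79·e^(−1.79·2.1) = 1.79·e^(−3.7590) = 0.0417196
  p_C = 2.15·e^(−2.15·2.1) = 2.15·e^(−4.5150) = 0.0235288
  p_D = 2.24·e^(−2.24·2.1) = 2.24·e^(−4.7040) = 0.0202921
Prior × likelihood for each component:
  P(Z=A)·p_A = 0.08 × 0.153151 = 0.0122521
  P(Z=B)·p_B = 0.35 × 0.0417196 = 0.0146019
  P(Z=C)·p_C = 0.16 × 0.0235288 = 0.0037646
  P(Z=D)·p_D = 0.41 × 0.0202921 = 0.00831976
Denominator: 0.0122521 + 0.0146019 + 0.0037646 + 0.00831976 = 0.0389383
Responsibility of Species D: 0.00831976 / 0.0389383 ≈ 0.214

0.214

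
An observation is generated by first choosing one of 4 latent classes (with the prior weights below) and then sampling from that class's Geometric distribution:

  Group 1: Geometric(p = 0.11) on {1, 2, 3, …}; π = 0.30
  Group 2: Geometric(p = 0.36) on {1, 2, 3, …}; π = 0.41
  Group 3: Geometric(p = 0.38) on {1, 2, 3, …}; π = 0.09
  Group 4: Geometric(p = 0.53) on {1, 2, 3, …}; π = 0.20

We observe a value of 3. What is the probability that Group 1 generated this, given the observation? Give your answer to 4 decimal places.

By Bayes' theorem, P(k | x) = w_k f_k(x) / Σ_j w_j f_j(x).
Evaluate each component's likelihood at the observed value:
  f_1 = 0.11·(1−0.11)^2 = 0.11·0.7921 = 0.087131
  f_2 = 0.36·(1−0.36)^2 = 0.36·0.4096 = 0.147456
  f_3 = 0.38·(1−0.38)^2 = 0.38·0.3844 = 0.146072
  f_4 = 0.53·(1−0.53)^2 = 0.53·0.2209 = 0.117077
Weight by the priors:
  w_1·f_1 = 0.30 × 0.087131 = 0.0261393
  w_2·f_2 = 0.41 × 0.147456 = 0.060457
  w_3·f_3 = 0.09 × 0.146072 = 0.0131465
  w_4·f_4 = 0.20 × 0.117077 = 0.0234154
Evidence: 0.0261393 + 0.060457 + 0.0131465 + 0.0234154 = 0.123158
P(Group 1 | 3) ≈ 0.2122

0.2122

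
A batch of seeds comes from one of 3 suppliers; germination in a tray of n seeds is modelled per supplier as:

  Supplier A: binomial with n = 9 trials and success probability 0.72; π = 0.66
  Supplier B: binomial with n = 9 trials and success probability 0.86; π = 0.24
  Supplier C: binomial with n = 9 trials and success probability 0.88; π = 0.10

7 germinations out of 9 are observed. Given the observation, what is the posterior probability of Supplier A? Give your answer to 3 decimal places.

By Bayes' theorem, P(k | x) = P(Z=k) f_k(x) / Σ_j P(Z=j) f_j(x).
Component likelihoods at x = 7 germinations out of 9:
  p_A = C(9,7)·0.72^7·0.28^2 = 36·0.100306·0.0784 = 0.283104
  p_B = C(9,7)·0.86^7·0.14^2 = 36·0.347928·0.0196 = 0.245498
  p_C = C(9,7)·0.88^7·0.12^2 = 36·0.408676·0.0144 = 0.211857
Multiply by the mixture weights:
  P(Z=A)·p_A = 0.66 × 0.283104 = 0.186849
  P(Z=B)·p_B = 0.24 × 0.245498 = 0.0589195
  P(Z=C)·p_C = 0.10 × 0.211857 = 0.0211857
Denominator: 0.186849 + 0.0589195 + 0.0211857 = 0.266954
Responsibility of Supplier A: 0.186849 / 0.266954 ≈ 0.700

0.700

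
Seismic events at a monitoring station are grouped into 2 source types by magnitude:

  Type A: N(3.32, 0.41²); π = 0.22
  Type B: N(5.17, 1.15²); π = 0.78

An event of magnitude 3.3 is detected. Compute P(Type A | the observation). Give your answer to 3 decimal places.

0.748

Apply Bayes' rule: the posterior for each component is proportional to its prior times its likelihood at x.
Normal densities:
  f_A = (1/(0.41·√(2π)))·exp(−(3.3−3.32)²/(2·0.41²)) = 0.973030·exp(-0.00119) = 0.971873
  f_B = (1/(1.15·√(2π)))·exp(−(3.3−5.17)²/(2·1.15²)) = 0.346906·exp(-1.32208) = 0.0924784
Unnormalised posteriors:
  w_A·f_A = 0.22 × 0.971873 = 0.213812
  w_B·f_B = 0.78 × 0.0924784 = 0.0721332
Marginal: 0.213812 + 0.0721332 = 0.285945
P(Type A | x) ≈ 0.748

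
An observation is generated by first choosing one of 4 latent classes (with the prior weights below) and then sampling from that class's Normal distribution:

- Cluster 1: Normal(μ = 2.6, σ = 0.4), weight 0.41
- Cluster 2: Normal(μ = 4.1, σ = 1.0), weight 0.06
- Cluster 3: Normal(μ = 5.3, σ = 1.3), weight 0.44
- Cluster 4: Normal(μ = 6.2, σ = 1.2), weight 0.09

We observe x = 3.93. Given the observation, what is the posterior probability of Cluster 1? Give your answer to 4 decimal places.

0.0151

The responsibility of component k is P(Z=k) f_k(x) divided by Σ_j P(Z=j) f_j(x).
Evaluate each component's likelihood at the observed value:
  L_1 = (1/(0.4·√(2π)))·exp(−(3.93−2.6)²/(2·0.4²)) = 0.997356·exp(-5.52781) = 0.00396416
  L_2 = (1/(1.0·√(2π)))·exp(−(3.93−4.1)²/(2·1.0²)) = 0.398942·exp(-0.01445) = 0.393219
  L_3 = (1/(1.3·√(2π)))·exp(−(3.93−5.3)²/(2·1.3²)) = 0.306879·exp(-0.55530) = 0.176118
  L_4 = (1/(1.2·√(2π)))·exp(−(3.93−6.2)²/(2·1.2²)) = 0.332452·exp(-1.78920) = 0.0555506
Multiply by the mixture weights:
  P(Z=1)·L_1 = 0.41 × 0.00396416 = 0.00162531
  P(Z=2)·L_2 = 0.06 × 0.393219 = 0.0235931
  P(Z=3)·L_3 = 0.44 × 0.176118 = 0.0774921
  P(Z=4)·L_4 = 0.09 × 0.0555506 = 0.00499955
Sum: 0.00162531 + 0.0235931 + 0.0774921 + 0.00499955 = 0.10771
P(Cluster 1 | data) ≈ 0.0151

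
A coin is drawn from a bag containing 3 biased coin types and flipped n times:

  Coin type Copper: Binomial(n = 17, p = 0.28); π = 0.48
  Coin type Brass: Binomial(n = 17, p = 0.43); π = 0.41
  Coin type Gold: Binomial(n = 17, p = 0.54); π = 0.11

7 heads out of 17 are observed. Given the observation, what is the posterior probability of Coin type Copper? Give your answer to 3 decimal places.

The responsibility of component k is π_k f_k(x) divided by Σ_j π_j f_j(x).
Binomial probabilities:
  L_Copper = C(17,7)·0.28^7·0.72^10 = 19448·0.000134929·0.0374391 = 0.098244
  L_Brass = C(17,7)·0.43^7·0.57^10 = 19448·0.00271819·0.00362033 = 0.191383
  L_Gold = C(17,7)·0.54^7·0.46^10 = 19448·0.0133893·0.000424207 = 0.110461
Multiply by the mixture weights:
  π_Copper·L_Copper = 0.48 × 0.098244 = 0.0471571
  π_Brass·L_Brass = 0.41 × 0.191383 = 0.0784669
  π_Gold·L_Gold = 0.11 × 0.110461 = 0.0121507
Denominator: 0.0471571 + 0.0784669 + 0.0121507 = 0.137775
P(Coin type Copper | 7 heads out of 17) ≈ 0.342

0.342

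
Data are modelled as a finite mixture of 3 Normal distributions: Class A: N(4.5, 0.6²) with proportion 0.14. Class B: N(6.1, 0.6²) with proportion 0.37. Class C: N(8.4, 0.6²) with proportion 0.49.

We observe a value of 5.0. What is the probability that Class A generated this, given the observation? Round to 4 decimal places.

0.5894

Apply Bayes' rule: the posterior for each component is proportional to its prior times its likelihood at x.
Component likelihoods at x = 5.0:
  L_A = (1/(0.6·√(2π)))·exp(−(5.0−4.5)²/(2·0.6²)) = 0.664904·exp(-0.34722) = 0.469853
  L_B = (1/(0.6·√(2π)))·exp(−(5.0−6.1)²/(2·0.6²)) = 0.664904·exp(-1.68056) = 0.123852
  L_C = (1/(0.6·√(2π)))·exp(−(5.0−8.4)²/(2·0.6²)) = 0.664904·exp(-16.05556) = 7.07815e-08
Weight by the priors:
  π_A·L_A = 0.14 × 0.469853 = 0.0657794
  π_B·L_B = 0.37 × 0.123852 = 0.0458252
  π_C·L_C = 0.49 × 7.07815e-08 = 3.46829e-08
Denominator: 0.0657794 + 0.0458252 + 3.46829e-08 = 0.111605
So the posterior for Class A is 0.0657794 / 0.111605 ≈ 0.5894.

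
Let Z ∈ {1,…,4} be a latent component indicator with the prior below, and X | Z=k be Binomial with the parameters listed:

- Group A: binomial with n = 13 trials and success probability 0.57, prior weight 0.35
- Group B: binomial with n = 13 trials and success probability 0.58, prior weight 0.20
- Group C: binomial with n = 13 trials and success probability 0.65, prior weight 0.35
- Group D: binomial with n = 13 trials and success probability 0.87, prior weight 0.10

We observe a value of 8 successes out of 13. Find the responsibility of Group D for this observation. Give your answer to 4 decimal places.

Posterior ∝ prior × likelihood, so P(k | x) ∝ π_k f_k(x); normalise over all components.
Evaluate each component's likelihood at the observed value:
  f_A = C(13,8)·0.57^8·0.43^5 = 1287·0.0111429·0.0147008 = 0.210824
  f_B = C(13,8)·0.58^8·0.42^5 = 1287·0.0128063·0.0130691 = 0.215402
  f_C = C(13,8)·0.65^8·0.35^5 = 1287·0.0318645·0.00525219 = 0.21539
  f_D = C(13,8)·0.87^8·0.13^5 = 1287·0.328212·3.71293e-05 = 0.0156837
Unnormalised posteriors:
  π_A·f_A = 0.35 × 0.210824 = 0.0737883
  π_B·f_B = 0.20 × 0.215402 = 0.0430803
  π_C·f_C = 0.35 × 0.21539 = 0.0753865
  π_D·f_D = 0.10 × 0.0156837 = 0.00156837
Marginal: 0.0737883 + 0.0430803 + 0.0753865 + 0.00156837 = 0.193824
So the posterior for Group D is 0.00156837 / 0.193824 ≈ 0.0081.

0.0081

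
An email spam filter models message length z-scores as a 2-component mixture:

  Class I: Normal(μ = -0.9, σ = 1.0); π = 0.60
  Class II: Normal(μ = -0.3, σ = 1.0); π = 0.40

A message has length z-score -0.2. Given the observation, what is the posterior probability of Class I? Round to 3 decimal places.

0.541

Apply Bayes' rule: the posterior for each component is proportional to its prior times its likelihood at x.
Evaluate each component's likelihood at the observed value:
  p_I = (1/(1.0·√(2π)))·exp(−(-0.2−-0.9)²/(2·1.0²)) = 0.398942·exp(-0.24500) = 0.312254
  p_II = (1/(1.0·√(2π)))·exp(−(-0.2−-0.3)²/(2·1.0²)) = 0.398942·exp(-0.00500) = 0.396953
Unnormalised posteriors:
  P(Z=I)·p_I = 0.60 × 0.312254 = 0.187352
  P(Z=II)·p_II = 0.40 × 0.396953 = 0.158781
Normaliser: 0.187352 + 0.158781 = 0.346133
P(Class I | x) = 0.187352 / 0.346133 ≈ 0.541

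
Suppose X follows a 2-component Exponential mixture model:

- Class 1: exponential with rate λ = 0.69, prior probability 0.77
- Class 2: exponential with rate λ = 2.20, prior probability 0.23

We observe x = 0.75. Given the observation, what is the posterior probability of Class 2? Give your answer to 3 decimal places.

The responsibility of component k is w_k f_k(x) divided by Σ_j w_j f_j(x).
Evaluate each component's likelihood at the observed value:
  L_1 = 0.69·e^(−0.69·0.75) = 0.69·e^(−0.5175) = 0.411246
  L_2 = 2.20·e^(−2.20·0.75) = 2.20·e^(−1.6500) = 0.42251
Weight by the priors:
  w_1·L_1 = 0.77 × 0.411246 = 0.316659
  w_2·L_2 = 0.23 × 0.42251 = 0.0971773
Denominator: 0.316659 + 0.0971773 = 0.413837
So the posterior for Class 2 is 0.0971773 / 0.413837 ≈ 0.235.

0.235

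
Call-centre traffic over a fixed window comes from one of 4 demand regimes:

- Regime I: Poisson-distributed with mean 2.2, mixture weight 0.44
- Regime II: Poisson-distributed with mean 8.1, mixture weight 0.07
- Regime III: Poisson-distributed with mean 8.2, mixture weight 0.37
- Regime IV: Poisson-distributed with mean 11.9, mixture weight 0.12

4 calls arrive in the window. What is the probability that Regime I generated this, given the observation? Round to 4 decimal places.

0.6681

Posterior ∝ prior × likelihood, so P(k | x) ∝ π_k f_k(x); normalise over all components.
Poisson probabilities:
  L_I = e^(−2.2)·2.2^4/4! = 0.108151
  L_II = e^(−8.1)·8.1^4/4! = 0.0544432
  L_III = e^(−8.2)·8.2^4/4! = 0.0517404
  L_IV = e^(−11.9)·11.9^4/4! = 0.00567378
Weight by the priors:
  π_I·L_I = 0.44 × 0.108151 = 0.0475866
  π_II·L_II = 0.07 × 0.0544432 = 0.00381102
  π_III·L_III = 0.37 × 0.0517404 = 0.0191439
  π_IV·L_IV = 0.12 × 0.00567378 = 0.000680853
Normaliser: 0.0475866 + 0.00381102 + 0.0191439 + 0.000680853 = 0.0712224
P(Regime I | x) ≈ 0.6681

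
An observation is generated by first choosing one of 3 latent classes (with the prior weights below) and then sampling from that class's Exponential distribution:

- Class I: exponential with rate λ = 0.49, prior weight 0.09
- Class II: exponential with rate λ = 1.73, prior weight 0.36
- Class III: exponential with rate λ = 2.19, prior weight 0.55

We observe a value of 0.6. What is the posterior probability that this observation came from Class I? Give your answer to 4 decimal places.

By Bayes' theorem, P(k | x) = P(Z=k) f_k(x) / Σ_j P(Z=j) f_j(x).
Exponential densities:
  L_I = 0.49·e^(−0.49·0.6) = 0.49·e^(−0.2940) = 0.365185
  L_II = 1.73·e^(−1.73·0.6) = 1.73·e^(−1.0380) = 0.612701
  L_III = 2.19·e^(−2.19·0.6) = 2.19·e^(−1.3140) = 0.588547
Weight by the priors:
  P(Z=I)·L_I = 0.09 × 0.365185 = 0.0328667
  P(Z=II)·L_II = 0.36 × 0.612701 = 0.220572
  P(Z=III)·L_III = 0.55 × 0.588547 = 0.323701
Marginal: 0.0328667 + 0.220572 + 0.323701 = 0.57714
P(Class I | 0.6) ≈ 0.0569

0.0569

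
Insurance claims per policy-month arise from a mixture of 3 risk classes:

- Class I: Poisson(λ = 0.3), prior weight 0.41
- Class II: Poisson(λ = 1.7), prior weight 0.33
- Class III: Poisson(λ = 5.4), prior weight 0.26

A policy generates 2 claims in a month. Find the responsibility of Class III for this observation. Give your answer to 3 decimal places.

P(component k | x) = P(Z=k)·f_k(x) / marginal(x), where marginal(x) = Σ_j P(Z=j)·f_j(x).
Evaluate each component's likelihood at the observed value:
  f_I = 0.0333368
  f_II = 0.263978
  f_III = 0.0658518
Prior × likelihood for each component:
  P(Z=I)·f_I = 0.41 × 0.0333368 = 0.0136681
  P(Z=II)·f_II = 0.33 × 0.263978 = 0.0871126
  P(Z=III)·f_III = 0.26 × 0.0658518 = 0.0171215
Sum: 0.0136681 + 0.0871126 + 0.0171215 = 0.117902
P(Class III | the observation) = 0.0171215 / 0.117902 ≈ 0.145

0.145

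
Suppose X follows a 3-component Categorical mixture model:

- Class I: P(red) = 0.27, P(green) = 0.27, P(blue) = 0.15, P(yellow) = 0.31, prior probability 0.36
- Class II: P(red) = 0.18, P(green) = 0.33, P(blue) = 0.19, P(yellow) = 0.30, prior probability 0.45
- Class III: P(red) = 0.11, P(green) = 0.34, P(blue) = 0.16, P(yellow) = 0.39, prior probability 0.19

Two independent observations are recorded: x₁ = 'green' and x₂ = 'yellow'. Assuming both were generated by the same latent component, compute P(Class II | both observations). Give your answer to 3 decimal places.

0.446

The responsibility of component k is w_k f_k(x) divided by Σ_j w_j f_j(x).
Since both observations come from the same component, the likelihood for component k is f_k(x₁)·f_k(x₂).
  p_I = [P(green | comp) = 0.27] × [0.31] = 0.0837
  p_II = [P(green | comp) = 0.33] × [0.3] = 0.099
  p_III = [P(green | comp) = 0.34] × [0.39] = 0.1326
Prior × likelihood for each component:
  w_I·p_I = 0.36 × 0.0837 = 0.030132
  w_II·p_II = 0.45 × 0.099 = 0.04455
  w_III·p_III = 0.19 × 0.1326 = 0.025194
Normaliser: 0.030132 + 0.04455 + 0.025194 = 0.099876
Responsibility of Class II: 0.04455 / 0.099876 ≈ 0.446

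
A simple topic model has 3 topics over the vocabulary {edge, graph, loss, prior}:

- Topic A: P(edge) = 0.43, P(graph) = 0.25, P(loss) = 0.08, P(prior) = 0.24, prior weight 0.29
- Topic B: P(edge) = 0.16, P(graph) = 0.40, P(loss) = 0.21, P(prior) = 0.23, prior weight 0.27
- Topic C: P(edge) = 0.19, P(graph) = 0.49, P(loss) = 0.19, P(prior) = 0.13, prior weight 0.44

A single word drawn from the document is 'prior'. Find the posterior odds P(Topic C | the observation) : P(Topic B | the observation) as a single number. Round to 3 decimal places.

0.921

Since P(k|x) ∝ P(Z=k) f_k(x), the posterior odds are P(Z=i) f_i(x) / (P(Z=j) f_j(x)).
Categorical probabilities:
  f_A = 0.24
  f_B = 0.23
  f_C = 0.13
Odds = (0.44/0.27) × (0.13/0.23) = 1.62963 × 0.565217 ≈ 0.921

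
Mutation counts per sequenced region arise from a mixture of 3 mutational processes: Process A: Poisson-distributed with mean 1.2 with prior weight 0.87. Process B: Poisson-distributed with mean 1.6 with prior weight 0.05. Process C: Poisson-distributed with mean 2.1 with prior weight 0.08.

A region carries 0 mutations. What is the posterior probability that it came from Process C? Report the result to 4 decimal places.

P(component k | x) = π_k·f_k(x) / marginal(x), where marginal(x) = Σ_j π_j·f_j(x).
Poisson probabilities:
  f_A = e^(−1.2)·1.2^0/0! = 0.301194
  f_B = e^(−1.6)·1.6^0/0! = 0.201897
  f_C = e^(−2.1)·2.1^0/0! = 0.122456
Prior × likelihood for each component:
  π_A·f_A = 0.87 × 0.301194 = 0.262039
  π_B·f_B = 0.05 × 0.201897 = 0.0100948
  π_C·f_C = 0.08 × 0.122456 = 0.00979651
Normaliser: 0.262039 + 0.0100948 + 0.00979651 = 0.28193
Responsibility of Process C: 0.00979651 / 0.28193 ≈ 0.0347

0.0347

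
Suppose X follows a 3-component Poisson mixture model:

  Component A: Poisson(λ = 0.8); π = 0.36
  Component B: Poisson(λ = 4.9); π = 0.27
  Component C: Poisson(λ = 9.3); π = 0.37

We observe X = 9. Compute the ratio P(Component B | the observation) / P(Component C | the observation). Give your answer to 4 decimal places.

The posterior odds equal the prior odds times the likelihood ratio: (P(Z=i)/P(Z=j))·(f_i(x)/f_j(x)).
Component likelihoods at x = 9:
  p_A = e^(−0.8)·0.8^9/9! = 1.66192e-07
  p_B = e^(−4.9)·4.9^9/9! = 0.0334163
  p_C = e^(−9.3)·9.3^9/9! = 0.131113
Odds = (0.27/0.37) × (0.0334163/0.131113) = 0.72973 × 0.254867 ≈ 0.1860

0.1860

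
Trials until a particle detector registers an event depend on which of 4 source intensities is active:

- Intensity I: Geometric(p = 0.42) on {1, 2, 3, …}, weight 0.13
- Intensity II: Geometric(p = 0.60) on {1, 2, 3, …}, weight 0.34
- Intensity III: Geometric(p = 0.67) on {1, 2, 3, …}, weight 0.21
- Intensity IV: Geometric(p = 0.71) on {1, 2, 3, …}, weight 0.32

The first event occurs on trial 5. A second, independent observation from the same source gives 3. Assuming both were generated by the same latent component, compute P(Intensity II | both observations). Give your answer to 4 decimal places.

0.3149

The responsibility of component k is π_k f_k(x) divided by Σ_j π_j f_j(x).
Since both observations come from the same component, the likelihood for component k is f_k(x₁)·f_k(x₂).
  f_I = [0.42·(1−0.42)^4 = 0.42·0.113165 = 0.0475293] × [0.141288] = 0.00671532
  f_II = [0.60·(1−0.60)^4 = 0.60·0.0256 = 0.01536] × [0.096] = 0.00147456
  f_III = [0.67·(1−0.67)^4 = 0.67·0.0118592 = 0.00794567] × [0.072963] = 0.00057974
  f_IV = [0.71·(1−0.71)^4 = 0.71·0.00707281 = 0.0050217] × [0.059711] = 0.00029985
Weight by the priors:
  π_I·f_I = 0.13 × 0.00671532 = 0.000872991
  π_II·f_II = 0.34 × 0.00147456 = 0.00050135
  π_III·f_III = 0.21 × 0.00057974 = 0.000121745
  π_IV·f_IV = 0.32 × 0.00029985 = 9.59521e-05
Denominator: 0.000872991 + 0.00050135 + 0.000121745 + 9.59521e-05 = 0.00159204
So the posterior for Intensity II is 0.00050135 / 0.00159204 ≈ 0.3149.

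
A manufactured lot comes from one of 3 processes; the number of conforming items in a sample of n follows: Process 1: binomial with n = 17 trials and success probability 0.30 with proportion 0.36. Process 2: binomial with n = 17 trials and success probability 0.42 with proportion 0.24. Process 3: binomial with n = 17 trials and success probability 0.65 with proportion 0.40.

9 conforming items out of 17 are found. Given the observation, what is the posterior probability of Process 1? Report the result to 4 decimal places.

0.1159

By Bayes' theorem, P(k | x) = π_k f_k(x) / Σ_j π_j f_j(x).
Component likelihoods at x = 9 conforming items out of 17:
  L_1 = 0.0275842
  L_2 = 0.126605
  L_3 = 0.113383
Unnormalised posteriors:
  π_1·L_1 = 0.36 × 0.0275842 = 0.00993032
  π_2·L_2 = 0.24 × 0.126605 = 0.0303853
  π_3·L_3 = 0.40 × 0.113383 = 0.0453534
Normaliser: 0.00993032 + 0.0303853 + 0.0453534 = 0.085669
Responsibility of Process 1: 0.00993032 / 0.085669 ≈ 0.1159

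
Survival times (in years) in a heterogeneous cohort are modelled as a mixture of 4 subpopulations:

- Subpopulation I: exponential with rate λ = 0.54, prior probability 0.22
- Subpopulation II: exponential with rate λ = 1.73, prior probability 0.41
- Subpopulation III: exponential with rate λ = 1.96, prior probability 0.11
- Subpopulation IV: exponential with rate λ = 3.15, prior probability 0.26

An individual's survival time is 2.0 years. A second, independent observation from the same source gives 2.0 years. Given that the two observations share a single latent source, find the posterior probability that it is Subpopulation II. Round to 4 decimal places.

By Bayes' theorem, P(k | x) = P(Z=k) f_k(x) / Σ_j P(Z=j) f_j(x).
Since both observations come from the same component, the likelihood for component k is f_k(x₁)·f_k(x₂).
  L_I = [0.54·e^(−0.54·2.0) = 0.54·e^(−1.0800) = 0.183382] × [0.183382] = 0.0336288
  L_II = [1.73·e^(−1.73·2.0) = 1.73·e^(−3.4600) = 0.0543735] × [0.0543735] = 0.00295648
  L_III = [1.96·e^(−1.96·2.0) = 1.96·e^(−3.9200) = 0.0388885] × [0.0388885] = 0.00151232
  L_IV = [3.15·e^(−3.15·2.0) = 3.15·e^(−6.3000) = 0.00578436] × [0.00578436] = 3.34588e-05
Prior × likelihood for each component:
  P(Z=I)·L_I = 0.22 × 0.0336288 = 0.00739834
  P(Z=II)·L_II = 0.41 × 0.00295648 = 0.00121216
  P(Z=III)·L_III = 0.11 × 0.00151232 = 0.000166355
  P(Z=IV)·L_IV = 0.26 × 3.34588e-05 = 8.69929e-06
Sum: 0.00739834 + 0.00121216 + 0.000166355 + 8.69929e-06 = 0.00878555
P(Subpopulation II | x) ≈ 0.1380

0.1380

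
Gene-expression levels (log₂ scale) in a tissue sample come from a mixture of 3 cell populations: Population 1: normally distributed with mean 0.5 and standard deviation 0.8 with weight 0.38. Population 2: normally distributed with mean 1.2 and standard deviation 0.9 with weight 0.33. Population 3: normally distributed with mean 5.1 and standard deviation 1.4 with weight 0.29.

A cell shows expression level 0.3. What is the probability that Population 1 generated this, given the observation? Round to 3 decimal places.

0.674

The responsibility of component k is π_k f_k(x) divided by Σ_j π_j f_j(x).
Evaluate each component's likelihood at the observed value:
  L_1 = 0.483335
  L_2 = 0.268856
  L_3 = 0.000798351
Prior × likelihood for each component:
  π_1·L_1 = 0.38 × 0.483335 = 0.183667
  π_2·L_2 = 0.33 × 0.268856 = 0.0887226
  π_3·L_3 = 0.29 × 0.000798351 = 0.000231522
Evidence: 0.183667 + 0.0887226 + 0.000231522 = 0.272621
Responsibility of Population 1: 0.183667 / 0.272621 ≈ 0.674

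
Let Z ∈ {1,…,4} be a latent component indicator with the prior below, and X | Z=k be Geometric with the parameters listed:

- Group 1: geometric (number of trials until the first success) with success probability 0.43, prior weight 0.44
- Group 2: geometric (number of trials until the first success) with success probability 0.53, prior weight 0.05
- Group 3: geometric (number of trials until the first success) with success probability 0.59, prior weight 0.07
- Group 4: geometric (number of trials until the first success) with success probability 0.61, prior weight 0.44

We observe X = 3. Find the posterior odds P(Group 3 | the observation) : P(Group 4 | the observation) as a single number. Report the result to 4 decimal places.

The posterior odds equal the prior odds times the likelihood ratio: (P(Z=i)/P(Z=j))·(f_i(x)/f_j(x)).
Component likelihoods at x = 3:
  p_1 = 0.43·(1−0.43)^2 = 0.43·0.3249 = 0.139707
  p_2 = 0.53·(1−0.53)^2 = 0.53·0.2209 = 0.117077
  p_3 = 0.59·(1−0.59)^2 = 0.59·0.1681 = 0.099179
  p_4 = 0.61·(1−0.61)^2 = 0.61·0.1521 = 0.092781
0.00694253 / 0.0408236 ≈ 0.1701

0.1701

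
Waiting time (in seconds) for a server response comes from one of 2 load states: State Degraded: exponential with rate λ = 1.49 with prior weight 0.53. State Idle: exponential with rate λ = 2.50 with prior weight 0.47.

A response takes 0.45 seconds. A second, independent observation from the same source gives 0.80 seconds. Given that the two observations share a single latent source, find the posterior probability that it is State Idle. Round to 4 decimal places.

Apply Bayes' rule: the posterior for each component is proportional to its prior times its likelihood at x.
Since both observations come from the same component, the likelihood for component k is f_k(x₁)·f_k(x₂).
  L_Degraded = [0.762065] × [0.452384] = 0.344746
  L_Idle = [0.811631] × [0.338338] = 0.274606
Multiply by the mixture weights:
  P(Z=Degraded)·L_Degraded = 0.53 × 0.344746 = 0.182715
  P(Z=Idle)·L_Idle = 0.47 × 0.274606 = 0.129065
Evidence: 0.182715 + 0.129065 = 0.31178
Responsibility of State Idle: 0.129065 / 0.31178 ≈ 0.4140

0.4140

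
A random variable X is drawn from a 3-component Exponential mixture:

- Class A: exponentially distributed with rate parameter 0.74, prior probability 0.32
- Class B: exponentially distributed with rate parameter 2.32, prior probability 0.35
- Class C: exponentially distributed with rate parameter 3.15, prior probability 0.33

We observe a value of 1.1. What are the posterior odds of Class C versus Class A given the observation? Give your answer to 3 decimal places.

0.310

Posterior odds = (π_i f_i(x)) / (π_j f_j(x)); the normalising sum cancels.
Component likelihoods at x = 1.1:
  L_A = 0.327881
  L_B = 0.180788
  L_C = 0.09851
0.0325083 / 0.104922 ≈ 0.310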